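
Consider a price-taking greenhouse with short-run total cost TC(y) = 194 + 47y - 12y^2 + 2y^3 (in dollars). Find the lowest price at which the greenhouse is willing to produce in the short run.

Short-run supply begins at min AVC. From VC = 47y - 12y^2 + 2y^3, AVC = 47 - 12y + 2y^2.
dAVC/dy = -12 + 4y = 0 gives y = 3. min AVC = 47 - 12·3 + 2·3^2 = 29.
The firm shuts down for any P below $29.

$29 per unit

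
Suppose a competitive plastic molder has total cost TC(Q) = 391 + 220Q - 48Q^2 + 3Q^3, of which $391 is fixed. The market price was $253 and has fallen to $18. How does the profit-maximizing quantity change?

Output falls from 11 to 0 (the firm shuts down)

MC = 220 - 96Q + 9Q^2; the shutdown threshold is min AVC = $28 (at Q = 8).
With P = $253 above the shutdown price, P = MC gives Q = 11.
At P = $18 < min AVC = $28, price no longer covers variable cost at any output, so the firm shuts down: Q = 0.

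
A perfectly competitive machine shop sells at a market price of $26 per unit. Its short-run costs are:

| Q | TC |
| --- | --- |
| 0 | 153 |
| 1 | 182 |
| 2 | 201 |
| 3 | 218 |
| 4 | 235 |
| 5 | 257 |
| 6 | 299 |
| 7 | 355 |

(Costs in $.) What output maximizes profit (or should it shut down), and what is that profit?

Q = 5; profit = -$127

Tabulate TR − TC: Q=0: -153; Q=1: -156; Q=2: -149; Q=3: -140; Q=4: -131; Q=5: -127; Q=6: -143; Q=7: -173.
Profit is maximized at Q = 5. AVC there is 104/5 = $20.80 ≤ P, so producing beats shutting down (which would give -$153).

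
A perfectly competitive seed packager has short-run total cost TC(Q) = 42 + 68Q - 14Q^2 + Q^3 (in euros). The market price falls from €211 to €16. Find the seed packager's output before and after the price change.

Output falls from 13 to 0 (the firm shuts down)

AVC = 68 - 14Q + Q^2, minimized at Q = 7 where min AVC = €19. MC = 68 - 28Q + 3Q^2.
With P = €211 above the shutdown price, P = MC gives Q = 13.
At P = €16 < min AVC = €19, price no longer covers variable cost at any output, so the firm shuts down: Q = 0.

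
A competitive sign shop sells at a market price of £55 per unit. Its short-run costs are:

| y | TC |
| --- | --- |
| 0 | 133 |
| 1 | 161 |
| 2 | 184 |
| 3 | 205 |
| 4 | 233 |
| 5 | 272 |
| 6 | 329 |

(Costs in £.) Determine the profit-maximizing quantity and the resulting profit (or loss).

Tabulate TR − TC: y=0: -133; y=1: -106; y=2: -74; y=3: -40; y=4: -13; y=5: 3; y=6: 1.
Profit is maximized at y = 5. AVC there is 139/5 = £27.80 ≤ P, so producing beats shutting down (which would give -£133).

y = 5; profit = £3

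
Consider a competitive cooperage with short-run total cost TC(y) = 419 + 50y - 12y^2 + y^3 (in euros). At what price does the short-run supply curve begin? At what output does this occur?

€14 per unit, at y = 6

The firm shuts down when price falls below the minimum of average variable cost. AVC = VC/y = 50 - 12y + y^2.
At the minimum of AVC, MC = AVC. MC = 50 - 24y + 3y^2; setting MC = AVC gives 2y^2 - 12y = 0, so y = 6. min AVC = 14.
The firm shuts down for any P below €14.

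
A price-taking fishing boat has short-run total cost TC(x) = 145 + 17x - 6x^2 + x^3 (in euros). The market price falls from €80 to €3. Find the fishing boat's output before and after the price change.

AVC = 17 - 6x + x^2, minimized at x = 3 where min AVC = €8. MC = 17 - 12x + 3x^2.
With P = €80 above the shutdown price, P = MC gives x = 7.
At P = €3 < min AVC = €8, price no longer covers variable cost at any output, so the firm shuts down: x = 0.

Output falls from 7 to 0 (the firm shuts down)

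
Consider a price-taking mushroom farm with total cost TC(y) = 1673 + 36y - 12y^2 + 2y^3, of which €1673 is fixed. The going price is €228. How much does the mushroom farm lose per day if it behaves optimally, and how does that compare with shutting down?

AVC = 36 - 12y + 2y^2 has its minimum €18 at y = 3; price €228 clears that bar, so the firm operates.
With MC = 36 - 24y + 6y^2, P = MC on the upward-sloping part at y* = 8.
TR = 228·8 = 1824. TC = 1673 + 544 = 2217. Profit = 1824 − 2217 = -€393.
Shutting down would mean losing the fixed cost of €1673, so operating at a loss of €393 is better by €1280.

Profit = -€393 at y = 8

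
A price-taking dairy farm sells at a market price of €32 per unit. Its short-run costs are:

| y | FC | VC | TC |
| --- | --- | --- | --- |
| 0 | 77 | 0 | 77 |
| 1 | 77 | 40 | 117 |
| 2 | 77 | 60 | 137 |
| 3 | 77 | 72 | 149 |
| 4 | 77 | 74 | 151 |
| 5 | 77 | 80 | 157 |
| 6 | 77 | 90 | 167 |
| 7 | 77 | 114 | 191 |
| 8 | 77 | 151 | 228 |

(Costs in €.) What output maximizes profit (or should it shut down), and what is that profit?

y = 7; profit = €33

Profit at each row (π = 32y − TC): y=0: -77; y=1: -85; y=2: -73; y=3: -53; y=4: -23; y=5: 3; y=6: 25; y=7: 33; y=8: 28.
Profit is maximized at y = 7. AVC there is 114/7 = €16.29 ≤ P, so producing beats shutting down (which would give -€77).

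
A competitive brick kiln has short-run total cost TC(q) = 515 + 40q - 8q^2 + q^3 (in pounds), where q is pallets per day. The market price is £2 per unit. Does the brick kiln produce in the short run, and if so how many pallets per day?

From TC, MC = TC'(q) = 40 - 16q + 3q^2 and AVC = VC/q = 40 - 8q + q^2.
AVC hits its minimum where MC = AVC, at q = 4, giving min AVC = 40 - 8·4 + 4^2 = £24.
With P < min AVC (£2 < £24), every unit sold adds to the loss.
Shutting down limits the loss to fixed cost, £515.

Shut down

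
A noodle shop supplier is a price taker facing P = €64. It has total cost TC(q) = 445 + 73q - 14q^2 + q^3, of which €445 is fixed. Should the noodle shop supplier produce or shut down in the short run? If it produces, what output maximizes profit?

Strip out fixed cost: VC = 73q - 14q^2 + q^3. Then AVC = 73 - 14q + q^2 and MC = 73 - 28q + 3q^2.
AVC hits its minimum where MC = AVC, at q = 7, giving min AVC = 73 - 14·7 + 7^2 = €24.
Because €64 ≥ €24, revenue can cover variable cost; the firm operates.
P = MC gives 9 - 28q + 3q^2 = 0, with roots 1/3 and 9. Take the larger (rising MC): q* = 9.
Check: AVC at q = 9 is €28 ≤ P, so revenue covers variable cost.
Profit = P·q − TC = 64·9 − 697 = -€121, a loss, but smaller than the €445 fixed cost the firm would lose by shutting down.

Produce at q = 9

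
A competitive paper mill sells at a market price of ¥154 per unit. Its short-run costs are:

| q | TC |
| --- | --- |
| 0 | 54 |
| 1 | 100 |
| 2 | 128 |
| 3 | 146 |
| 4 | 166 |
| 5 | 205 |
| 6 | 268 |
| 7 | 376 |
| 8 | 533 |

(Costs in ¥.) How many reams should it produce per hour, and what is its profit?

Profit at each row (π = 154q − TC): q=0: -54; q=1: 54; q=2: 180; q=3: 316; q=4: 450; q=5: 565; q=6: 656; q=7: 702; q=8: 699.
Profit is maximized at q = 7. AVC there is 322/7 = ¥46 ≤ P, so producing beats shutting down (which would give -¥54).

q = 7; profit = ¥702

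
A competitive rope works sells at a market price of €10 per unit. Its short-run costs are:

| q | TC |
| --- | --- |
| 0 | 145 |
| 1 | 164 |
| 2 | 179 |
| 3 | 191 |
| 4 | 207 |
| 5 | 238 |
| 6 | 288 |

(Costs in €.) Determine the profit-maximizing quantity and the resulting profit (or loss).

Profit at each row (π = 10q − TC): q=0: -145; q=1: -154; q=2: -159; q=3: -161; q=4: -167; q=5: -188; q=6: -228.
Profit is highest at q = 0. Equivalently, the lowest AVC in the table is 46/3 ≈ €15.33 at q = 3, and P = €10 falls below it — price never covers variable cost, so the firm shuts down and loses only its fixed cost.

q = 0 (shut down); profit = -€145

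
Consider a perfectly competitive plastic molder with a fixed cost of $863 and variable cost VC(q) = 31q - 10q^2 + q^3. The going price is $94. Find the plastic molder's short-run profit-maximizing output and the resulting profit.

AVC = 31 - 10q + q^2; min AVC = $6 at q = 5. Since P = $94 ≥ min AVC, the firm produces.
With MC = 31 - 20q + 3q^2, P = MC on the upward-sloping part at q* = 9.
TR = 94·9 = 846. TC = 863 + 198 = 1061. Profit = 846 − 1061 = -$215.
Shutting down would mean losing the fixed cost of $863, so operating at a loss of $215 is better by $648.

Profit = -$215 at q = 9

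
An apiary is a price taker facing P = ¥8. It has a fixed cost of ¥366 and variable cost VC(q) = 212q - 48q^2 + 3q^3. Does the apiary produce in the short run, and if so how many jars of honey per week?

From TC, MC = TC'(q) = 212 - 96q + 9q^2 and AVC = VC/q = 212 - 48q + 3q^2.
The AVC parabola has its vertex at q = 48/6 = 8, where AVC = 212 - 48·8 + 3·8^2 = ¥20.
With P < min AVC (¥8 < ¥20), every unit sold adds to the loss.
Shutting down limits the loss to fixed cost, ¥366.

Shut down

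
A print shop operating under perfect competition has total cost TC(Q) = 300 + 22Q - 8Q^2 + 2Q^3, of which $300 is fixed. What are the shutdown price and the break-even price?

Shutdown price = $14; break-even price = $92

Shutdown price = min AVC. AVC = 22 - 8Q + 2Q^2, with vertex at Q = 2 and minimum $14.
ATC = 300/Q + 22 - 8Q + 2Q^2. Setting dATC/dQ = −300/Q^2 − 8 + 4Q = 0 gives Q = 5 (since 4·5^3 − 8·5^2 = 300).
min ATC = 300/5 + 22 − 8·5 + 2·5^2 = $92. That is the break-even price.
For $14 ≤ P < $92 the firm produces at a loss; below $14 it shuts down.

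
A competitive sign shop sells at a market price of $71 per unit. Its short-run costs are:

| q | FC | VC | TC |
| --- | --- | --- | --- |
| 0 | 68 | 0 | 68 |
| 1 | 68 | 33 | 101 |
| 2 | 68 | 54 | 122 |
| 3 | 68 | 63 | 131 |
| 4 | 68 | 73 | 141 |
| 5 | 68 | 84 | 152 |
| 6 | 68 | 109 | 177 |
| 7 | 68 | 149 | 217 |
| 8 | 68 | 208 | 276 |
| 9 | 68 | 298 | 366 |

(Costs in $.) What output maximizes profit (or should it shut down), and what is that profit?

q = 8; profit = $292

Profit at each row (π = 71q − TC): q=0: -68; q=1: -30; q=2: 20; q=3: 82; q=4: 143; q=5: 203; q=6: 249; q=7: 280; q=8: 292; q=9: 273.
Profit is maximized at q = 8. AVC there is 208/8 = $26 ≤ P, so producing beats shutting down (which would give -$68).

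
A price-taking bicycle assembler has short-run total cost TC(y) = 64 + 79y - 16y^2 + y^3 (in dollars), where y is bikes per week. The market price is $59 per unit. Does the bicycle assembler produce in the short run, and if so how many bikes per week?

Produce at y = 10

From TC, MC = TC'(y) = 79 - 32y + 3y^2 and AVC = VC/y = 79 - 16y + y^2.
The AVC parabola has its vertex at y = 16/2 = 8, where AVC = 79 - 16·8 + 8^2 = $15.
P = $59 exceeds min AVC = $15, so the firm stays open.
Set P = MC: 59 = 79 - 32y + 3y^2 → 20 - 32y + 3y^2 = 0. The roots are y = 2/3 and y = 10; the profit-maximizing output is on the rising part of MC, so y* = 10.
Check: AVC at y = 10 is $19 ≤ P, so revenue covers variable cost.
Profit = P·y − TC = 59·10 − 254 = $336.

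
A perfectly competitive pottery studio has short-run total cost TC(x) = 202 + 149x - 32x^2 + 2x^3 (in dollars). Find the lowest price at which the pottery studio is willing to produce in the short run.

$21 per unit

The shutdown price is the minimum of AVC. VC = 149x - 32x^2 + 2x^3, so AVC = 149 - 32x + 2x^2.
At the minimum of AVC, MC = AVC. MC = 149 - 64x + 6x^2; setting MC = AVC gives 4x^2 - 32x = 0, so x = 8. min AVC = 21.
So the shutdown price is $21.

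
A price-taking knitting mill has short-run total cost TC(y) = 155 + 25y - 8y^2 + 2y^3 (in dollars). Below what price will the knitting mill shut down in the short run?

Short-run supply begins at min AVC. From VC = 25y - 8y^2 + 2y^3, AVC = 25 - 8y + 2y^2.
At the minimum of AVC, MC = AVC. MC = 25 - 16y + 6y^2; setting MC = AVC gives 4y^2 - 8y = 0, so y = 2. min AVC = 17.
The firm shuts down for any P below $17.

$17 per unit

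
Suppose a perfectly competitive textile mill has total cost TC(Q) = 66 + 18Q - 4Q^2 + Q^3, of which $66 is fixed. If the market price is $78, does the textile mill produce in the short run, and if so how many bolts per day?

From TC, MC = TC'(Q) = 18 - 8Q + 3Q^2 and AVC = VC/Q = 18 - 4Q + Q^2.
The AVC parabola has its vertex at Q = 4/2 = 2, where AVC = 18 - 4·2 + 2^2 = $14.
P = $78 exceeds min AVC = $14, so the firm stays open.
P = MC gives -60 - 8Q + 3Q^2 = 0, with roots -10/3 and 6. Take the larger (rising MC): Q* = 6.
Check: AVC at Q = 6 is $30 ≤ P, so revenue covers variable cost.
Profit = P·Q − TC = 78·6 − 246 = $222.

Produce at Q = 6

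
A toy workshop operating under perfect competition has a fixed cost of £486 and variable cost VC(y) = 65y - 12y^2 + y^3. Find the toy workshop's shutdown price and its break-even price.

Shutdown price = £29; break-even price = £92

Shutdown price = min AVC. AVC = 65 - 12y + y^2, with vertex at y = 6 and minimum £29.
ATC = 486/y + 65 - 12y + y^2. Setting dATC/dy = −486/y^2 − 12 + 2y = 0 gives y = 9 (since 2·9^3 − 12·9^2 = 486).
min ATC = 486/9 + 65 − 12·9 + 9^2 = £92. That is the break-even price.
For £29 ≤ P < £92 the firm produces at a loss; below £29 it shuts down.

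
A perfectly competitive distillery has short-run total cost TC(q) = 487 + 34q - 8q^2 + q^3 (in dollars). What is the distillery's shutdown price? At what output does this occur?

The firm shuts down when price falls below the minimum of average variable cost. AVC = VC/q = 34 - 8q + q^2.
dAVC/dq = -8 + 2q = 0 gives q = 4. min AVC = 34 - 8·4 + 4^2 = 18.
For P < $18 the firm produces nothing.

$18 per unit, at q = 4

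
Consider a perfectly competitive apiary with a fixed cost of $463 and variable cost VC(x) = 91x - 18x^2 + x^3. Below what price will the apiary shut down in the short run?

The firm shuts down when price falls below the minimum of average variable cost. AVC = VC/x = 91 - 18x + x^2.
At the minimum of AVC, MC = AVC. MC = 91 - 36x + 3x^2; setting MC = AVC gives 2x^2 - 18x = 0, so x = 9. min AVC = 10.
The firm shuts down for any P below $10.

$10 per unit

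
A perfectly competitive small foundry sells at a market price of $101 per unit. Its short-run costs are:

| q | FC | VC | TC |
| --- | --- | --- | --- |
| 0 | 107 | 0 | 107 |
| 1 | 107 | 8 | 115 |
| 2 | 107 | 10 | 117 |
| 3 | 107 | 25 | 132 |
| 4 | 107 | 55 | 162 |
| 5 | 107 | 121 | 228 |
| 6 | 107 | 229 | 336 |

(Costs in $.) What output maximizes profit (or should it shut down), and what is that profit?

q = 5; profit = $277

Profit at each row (π = 101q − TC): q=0: -107; q=1: -14; q=2: 85; q=3: 171; q=4: 242; q=5: 277; q=6: 270.
Profit is maximized at q = 5. AVC there is 121/5 = $24.20 ≤ P, so producing beats shutting down (which would give -$107).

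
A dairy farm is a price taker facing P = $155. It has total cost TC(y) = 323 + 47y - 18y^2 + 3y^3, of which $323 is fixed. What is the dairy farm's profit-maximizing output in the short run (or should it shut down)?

Strip out fixed cost: VC = 47y - 18y^2 + 3y^3. Then AVC = 47 - 18y + 3y^2 and MC = 47 - 36y + 9y^2.
The AVC parabola has its vertex at y = 18/6 = 3, where AVC = 47 - 18·3 + 3·3^2 = $20.
Since P = $155 ≥ min AVC = $20, price covers variable cost and the firm should produce.
Solving P = MC: -108 - 36y + 9y^2 = 0 ⇒ y = -2 or 6. On the upward-sloping branch, y* = 6.
Check: AVC at y = 6 is $47 ≤ P, so revenue covers variable cost.
Profit = P·y − TC = 155·6 − 605 = $325.

Produce at y = 6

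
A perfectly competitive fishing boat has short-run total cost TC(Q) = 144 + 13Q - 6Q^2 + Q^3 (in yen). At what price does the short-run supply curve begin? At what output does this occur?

Short-run supply begins at min AVC. From VC = 13Q - 6Q^2 + Q^3, AVC = 13 - 6Q + Q^2.
At the minimum of AVC, MC = AVC. MC = 13 - 12Q + 3Q^2; setting MC = AVC gives 2Q^2 - 6Q = 0, so Q = 3. min AVC = 4.
So the shutdown price is ¥4.

¥4 per unit, at Q = 3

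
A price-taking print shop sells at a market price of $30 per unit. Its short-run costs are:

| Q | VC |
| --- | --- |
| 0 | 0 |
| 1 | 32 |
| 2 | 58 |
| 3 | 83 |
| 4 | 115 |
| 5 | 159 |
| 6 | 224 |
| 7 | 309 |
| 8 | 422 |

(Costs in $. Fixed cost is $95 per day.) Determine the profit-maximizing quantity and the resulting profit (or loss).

Profit at each row (π = 30Q − TC): Q=0: -95; Q=1: -97; Q=2: -93; Q=3: -88; Q=4: -90; Q=5: -104; Q=6: -139; Q=7: -194; Q=8: -277.
Profit is maximized at Q = 3. AVC there is 83/3 = $27.67 ≤ P, so producing beats shutting down (which would give -$95).

Q = 3; profit = -$88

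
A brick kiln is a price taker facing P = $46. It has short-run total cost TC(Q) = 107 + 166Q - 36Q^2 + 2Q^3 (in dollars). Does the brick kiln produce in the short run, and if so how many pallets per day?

From TC, MC = TC'(Q) = 166 - 72Q + 6Q^2 and AVC = VC/Q = 166 - 36Q + 2Q^2.
The AVC parabola has its vertex at Q = 36/4 = 9, where AVC = 166 - 36·9 + 2·9^2 = $4.
P = $46 exceeds min AVC = $4, so the firm stays open.
Solving P = MC: 120 - 72Q + 6Q^2 = 0 ⇒ Q = 2 or 10. On the upward-sloping branch, Q* = 10.
Check: AVC at Q = 10 is $6 ≤ P, so revenue covers variable cost.
Profit = P·Q − TC = 46·10 − 167 = $293.

Produce at Q = 10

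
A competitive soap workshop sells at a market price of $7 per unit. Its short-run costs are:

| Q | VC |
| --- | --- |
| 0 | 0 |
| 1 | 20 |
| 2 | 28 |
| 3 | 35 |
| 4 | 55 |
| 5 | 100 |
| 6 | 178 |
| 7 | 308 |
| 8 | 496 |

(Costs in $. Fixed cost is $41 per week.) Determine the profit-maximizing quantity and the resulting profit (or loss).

Q = 0 (shut down); profit = -$41

Tabulate TR − TC: Q=0: -41; Q=1: -54; Q=2: -55; Q=3: -55; Q=4: -68; Q=5: -106; Q=6: -177; Q=7: -300; Q=8: -481.
Profit is highest at Q = 0. Equivalently, the lowest AVC in the table is 35/3 ≈ $11.67 at Q = 3, and P = $7 falls below it — price never covers variable cost, so the firm shuts down and loses only its fixed cost.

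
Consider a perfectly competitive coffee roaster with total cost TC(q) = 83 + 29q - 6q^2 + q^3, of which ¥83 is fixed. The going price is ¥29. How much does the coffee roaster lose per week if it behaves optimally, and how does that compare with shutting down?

AVC = 29 - 6q + q^2 has its minimum ¥20 at q = 3; price ¥29 clears that bar, so the firm operates.
With MC = 29 - 12q + 3q^2, P = MC on the upward-sloping part at q* = 4.
TR = 29·4 = 116. TC = 83 + 84 = 167. Profit = 116 − 167 = -¥51.
Shutting down would mean losing the fixed cost of ¥83, so operating at a loss of ¥51 is better by ¥32.

Profit = -¥51 at q = 4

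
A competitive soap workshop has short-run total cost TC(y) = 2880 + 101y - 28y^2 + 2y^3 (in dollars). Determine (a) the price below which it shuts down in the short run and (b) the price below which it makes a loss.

Shutdown price = min AVC. AVC = 101 - 28y + 2y^2, with vertex at y = 7 and minimum $3.
ATC = 2880/y + 101 - 28y + 2y^2. Setting dATC/dy = −2880/y^2 − 28 + 4y = 0 gives y = 12 (since 4·12^3 − 28·12^2 = 2880).
min ATC = 2880/12 + 101 − 28·12 + 2·12^2 = $293. That is the break-even price.
For $3 ≤ P < $293 the firm produces at a loss; below $3 it shuts down.

Shutdown price = $3; break-even price = $293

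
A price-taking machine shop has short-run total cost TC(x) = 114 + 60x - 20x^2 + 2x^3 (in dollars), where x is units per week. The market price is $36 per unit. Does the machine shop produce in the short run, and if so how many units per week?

Strip out fixed cost: VC = 60x - 20x^2 + 2x^3. Then AVC = 60 - 20x + 2x^2 and MC = 60 - 40x + 6x^2.
AVC hits its minimum where MC = AVC, at x = 5, giving min AVC = 60 - 20·5 + 2·5^2 = $10.
P = $36 exceeds min AVC = $10, so the firm stays open.
Set P = MC: 36 = 60 - 40x + 6x^2 → 24 - 40x + 6x^2 = 0. The roots are x = 2/3 and x = 6; the profit-maximizing output is on the rising part of MC, so x* = 6.
Check: AVC at x = 6 is $12 ≤ P, so revenue covers variable cost.
Profit = P·x − TC = 36·6 − 186 = $30.

Produce at x = 6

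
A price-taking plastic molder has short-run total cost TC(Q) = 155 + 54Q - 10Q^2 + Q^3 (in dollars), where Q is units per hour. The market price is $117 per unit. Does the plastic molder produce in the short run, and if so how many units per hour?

Strip out fixed cost: VC = 54Q - 10Q^2 + Q^3. Then AVC = 54 - 10Q + Q^2 and MC = 54 - 20Q + 3Q^2.
AVC hits its minimum where MC = AVC, at Q = 5, giving min AVC = 54 - 10·5 + 5^2 = $29.
Since P = $117 ≥ min AVC = $29, price covers variable cost and the firm should produce.
Set P = MC: 117 = 54 - 20Q + 3Q^2 → -63 - 20Q + 3Q^2 = 0. The roots are Q = -7/3 and Q = 9; the profit-maximizing output is on the rising part of MC, so Q* = 9.
Check: AVC at Q = 9 is $45 ≤ P, so revenue covers variable cost.
Profit = P·Q − TC = 117·9 − 560 = $493.

Produce at Q = 9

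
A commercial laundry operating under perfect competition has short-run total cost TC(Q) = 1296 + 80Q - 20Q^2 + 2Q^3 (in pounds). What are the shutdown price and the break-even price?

AVC = 80 - 20Q + 2Q^2; minimized at Q = 5, giving min AVC = £30. That is the shutdown price.
ATC = 1296/Q + 80 - 20Q + 2Q^2. Setting dATC/dQ = −1296/Q^2 − 20 + 4Q = 0 gives Q = 9 (since 4·9^3 − 20·9^2 = 1296).
min ATC = 1296/9 + 80 − 20·9 + 2·9^2 = £206. That is the break-even price.
For £30 ≤ P < £206 the firm produces at a loss; below £30 it shuts down.

Shutdown price = £30; break-even price = £206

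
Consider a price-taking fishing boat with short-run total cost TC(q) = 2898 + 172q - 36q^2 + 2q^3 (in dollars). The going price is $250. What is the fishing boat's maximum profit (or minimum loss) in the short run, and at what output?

Profit = -$194 at q = 13

AVC = 172 - 36q + 2q^2 has its minimum $10 at q = 9; price $250 clears that bar, so the firm operates.
MC = 172 - 72q + 6q^2. Setting P = MC and taking the root on the rising branch gives q* = 13.
TR = 250·13 = 3250. TC = 2898 + 546 = 3444. Profit = 3250 − 3444 = -$194.
That loss of $194 beats the $2898 the firm would lose by shutting down; producing recovers $2704 of fixed cost.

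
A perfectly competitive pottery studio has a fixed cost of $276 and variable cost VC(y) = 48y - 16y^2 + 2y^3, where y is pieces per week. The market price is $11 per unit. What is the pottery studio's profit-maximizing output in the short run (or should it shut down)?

Shut down

From TC, MC = TC'(y) = 48 - 32y + 6y^2 and AVC = VC/y = 48 - 16y + 2y^2.
The AVC parabola has its vertex at y = 16/4 = 4, where AVC = 48 - 16·4 + 2·4^2 = $16.
P = $11 lies below min AVC = $16; no output level covers variable cost.
The firm minimizes its loss by shutting down and losing only its fixed cost of $276.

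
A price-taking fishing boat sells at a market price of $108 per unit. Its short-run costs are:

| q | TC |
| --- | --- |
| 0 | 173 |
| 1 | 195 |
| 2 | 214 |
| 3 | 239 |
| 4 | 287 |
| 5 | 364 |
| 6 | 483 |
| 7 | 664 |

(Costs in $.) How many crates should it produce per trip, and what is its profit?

Tabulate TR − TC: q=0: -173; q=1: -87; q=2: 2; q=3: 85; q=4: 145; q=5: 176; q=6: 165; q=7: 92.
Profit is maximized at q = 5. AVC there is 191/5 = $38.20 ≤ P, so producing beats shutting down (which would give -$173).

q = 5; profit = $176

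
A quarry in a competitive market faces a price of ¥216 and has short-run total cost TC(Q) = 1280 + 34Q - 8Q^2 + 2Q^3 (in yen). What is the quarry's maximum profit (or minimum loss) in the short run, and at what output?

Profit = -¥300 at Q = 7

AVC = 34 - 8Q + 2Q^2 has its minimum ¥26 at Q = 2; price ¥216 clears that bar, so the firm operates.
MC = 34 - 16Q + 6Q^2. Setting P = MC and taking the root on the rising branch gives Q* = 7.
TR = 216·7 = 1512. TC = 1280 + 532 = 1812. Profit = 1512 − 1812 = -¥300.
That loss of ¥300 beats the ¥1280 the firm would lose by shutting down; producing recovers ¥980 of fixed cost.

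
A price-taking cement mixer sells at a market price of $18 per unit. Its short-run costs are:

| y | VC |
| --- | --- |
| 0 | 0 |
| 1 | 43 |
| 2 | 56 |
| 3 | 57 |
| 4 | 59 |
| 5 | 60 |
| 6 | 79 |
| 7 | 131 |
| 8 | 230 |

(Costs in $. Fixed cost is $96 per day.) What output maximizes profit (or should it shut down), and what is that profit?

Tabulate TR − TC: y=0: -96; y=1: -121; y=2: -116; y=3: -99; y=4: -83; y=5: -66; y=6: -67; y=7: -101; y=8: -182.
Profit is maximized at y = 5. AVC there is 60/5 = $12 ≤ P, so producing beats shutting down (which would give -$96).

y = 5; profit = -$66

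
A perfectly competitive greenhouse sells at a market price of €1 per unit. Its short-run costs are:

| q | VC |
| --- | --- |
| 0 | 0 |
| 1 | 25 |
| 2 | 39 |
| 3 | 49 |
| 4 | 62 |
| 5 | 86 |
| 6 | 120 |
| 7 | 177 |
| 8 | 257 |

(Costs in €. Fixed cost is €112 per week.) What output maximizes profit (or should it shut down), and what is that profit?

q = 0 (shut down); profit = -€112

Tabulate TR − TC: q=0: -112; q=1: -136; q=2: -149; q=3: -158; q=4: -170; q=5: -193; q=6: -226; q=7: -282; q=8: -361.
Profit is highest at q = 0. Equivalently, the lowest AVC in the table is 62/4 ≈ €15.50 at q = 4, and P = €1 falls below it — price never covers variable cost, so the firm shuts down and loses only its fixed cost.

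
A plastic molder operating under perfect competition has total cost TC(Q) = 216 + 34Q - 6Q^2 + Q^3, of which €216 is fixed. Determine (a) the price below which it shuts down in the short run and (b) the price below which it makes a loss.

Shutdown price = €25; break-even price = €70

Shutdown price = min AVC. AVC = 34 - 6Q + Q^2, with vertex at Q = 3 and minimum €25.
ATC = 216/Q + 34 - 6Q + Q^2. Setting dATC/dQ = −216/Q^2 − 6 + 2Q = 0 gives Q = 6 (since 2·6^3 − 6·6^2 = 216).
min ATC = 216/6 + 34 − 6·6 + 6^2 = €70. That is the break-even price.
For €25 ≤ P < €70 the firm produces at a loss; below €25 it shuts down.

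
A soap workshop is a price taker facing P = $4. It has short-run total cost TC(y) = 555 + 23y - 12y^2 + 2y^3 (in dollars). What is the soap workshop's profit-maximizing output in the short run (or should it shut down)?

From TC, MC = TC'(y) = 23 - 24y + 6y^2 and AVC = VC/y = 23 - 12y + 2y^2.
AVC is minimized where dAVC/dy = -12 + 4y = 0, at y = 3; min AVC = 23 - 12·3 + 2·3^2 = $5.
With P < min AVC ($4 < $5), every unit sold adds to the loss.
The firm minimizes its loss by shutting down and losing only its fixed cost of $555.

Shut down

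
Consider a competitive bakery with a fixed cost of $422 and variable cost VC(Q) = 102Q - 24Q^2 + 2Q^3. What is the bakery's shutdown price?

The shutdown price is the minimum of AVC. VC = 102Q - 24Q^2 + 2Q^3, so AVC = 102 - 24Q + 2Q^2.
dAVC/dQ = -24 + 4Q = 0 gives Q = 6. min AVC = 102 - 24·6 + 2·6^2 = 30.
For P < $30 the firm produces nothing.

$30 per unit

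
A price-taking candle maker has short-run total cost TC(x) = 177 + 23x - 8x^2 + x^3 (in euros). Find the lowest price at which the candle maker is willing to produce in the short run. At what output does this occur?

€7 per unit, at x = 4

Short-run supply begins at min AVC. From VC = 23x - 8x^2 + x^3, AVC = 23 - 8x + x^2.
At the minimum of AVC, MC = AVC. MC = 23 - 16x + 3x^2; setting MC = AVC gives 2x^2 - 8x = 0, so x = 4. min AVC = 7.
For P < €7 the firm produces nothing.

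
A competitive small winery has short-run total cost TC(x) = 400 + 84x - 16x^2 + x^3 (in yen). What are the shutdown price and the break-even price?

Shutdown price = min AVC. AVC = 84 - 16x + x^2, with vertex at x = 8 and minimum ¥20.
ATC = 400/x + 84 - 16x + x^2. Setting dATC/dx = −400/x^2 − 16 + 2x = 0 gives x = 10 (since 2·10^3 − 16·10^2 = 400).
min ATC = 400/10 + 84 − 16·10 + 10^2 = ¥64. That is the break-even price.
For ¥20 ≤ P < ¥64 the firm produces at a loss; below ¥20 it shuts down.

Shutdown price = ¥20; break-even price = ¥64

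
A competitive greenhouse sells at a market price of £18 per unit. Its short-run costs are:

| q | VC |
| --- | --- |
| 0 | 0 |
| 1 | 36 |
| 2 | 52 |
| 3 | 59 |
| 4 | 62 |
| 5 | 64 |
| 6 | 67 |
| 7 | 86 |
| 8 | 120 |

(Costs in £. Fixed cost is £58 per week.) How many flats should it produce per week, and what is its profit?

Compute π = P·q − TC at each output: q=0: -58; q=1: -76; q=2: -74; q=3: -63; q=4: -48; q=5: -32; q=6: -17; q=7: -18; q=8: -34.
Profit is maximized at q = 6. AVC there is 67/6 = £11.17 ≤ P, so producing beats shutting down (which would give -£58).

q = 6; profit = -£17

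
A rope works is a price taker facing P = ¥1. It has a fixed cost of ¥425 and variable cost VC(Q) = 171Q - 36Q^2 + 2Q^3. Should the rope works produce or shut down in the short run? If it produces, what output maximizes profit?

Shut down

Variable cost is VC = 171Q - 36Q^2 + 2Q^3, so AVC = VC/Q = 171 - 36Q + 2Q^2 and MC = dTC/dQ = 171 - 72Q + 6Q^2.
AVC is minimized where dAVC/dQ = -36 + 4Q = 0, at Q = 9; min AVC = 171 - 36·9 + 2·9^2 = ¥9.
Since P = ¥1 < min AVC = ¥9, price fails to cover variable cost at any output.
Shutting down limits the loss to fixed cost, ¥425.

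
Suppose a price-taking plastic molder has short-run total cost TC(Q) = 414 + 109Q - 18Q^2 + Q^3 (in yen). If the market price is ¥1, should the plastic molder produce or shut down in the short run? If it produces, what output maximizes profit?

Shut down

From TC, MC = TC'(Q) = 109 - 36Q + 3Q^2 and AVC = VC/Q = 109 - 18Q + Q^2.
The AVC parabola has its vertex at Q = 18/2 = 9, where AVC = 109 - 18·9 + 9^2 = ¥28.
Since P = ¥1 < min AVC = ¥28, price fails to cover variable cost at any output.
Best response: produce nothing and absorb the ¥414 fixed cost.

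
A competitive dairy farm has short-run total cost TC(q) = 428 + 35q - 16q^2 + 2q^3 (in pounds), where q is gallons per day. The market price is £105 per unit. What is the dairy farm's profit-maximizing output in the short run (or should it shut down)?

Produce at q = 7

From TC, MC = TC'(q) = 35 - 32q + 6q^2 and AVC = VC/q = 35 - 16q + 2q^2.
AVC hits its minimum where MC = AVC, at q = 4, giving min AVC = 35 - 16·4 + 2·4^2 = £3.
P = £105 exceeds min AVC = £3, so the firm stays open.
P = MC gives -70 - 32q + 6q^2 = 0, with roots -5/3 and 7. Take the larger (rising MC): q* = 7.
Check: AVC at q = 7 is £21 ≤ P, so revenue covers variable cost.
Profit = P·q − TC = 105·7 − 575 = £160.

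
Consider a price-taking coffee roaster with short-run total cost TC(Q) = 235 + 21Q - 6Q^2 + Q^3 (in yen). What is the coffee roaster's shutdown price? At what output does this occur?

¥12 per unit, at Q = 3

The firm shuts down when price falls below the minimum of average variable cost. AVC = VC/Q = 21 - 6Q + Q^2.
At the minimum of AVC, MC = AVC. MC = 21 - 12Q + 3Q^2; setting MC = AVC gives 2Q^2 - 6Q = 0, so Q = 3. min AVC = 12.
The firm shuts down for any P below ¥12.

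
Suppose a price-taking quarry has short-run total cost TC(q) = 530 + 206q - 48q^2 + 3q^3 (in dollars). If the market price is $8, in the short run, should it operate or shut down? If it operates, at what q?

Shut down

From TC, MC = TC'(q) = 206 - 96q + 9q^2 and AVC = VC/q = 206 - 48q + 3q^2.
The AVC parabola has its vertex at q = 48/6 = 8, where AVC = 206 - 48·8 + 3·8^2 = $14.
With P < min AVC ($8 < $14), every unit sold adds to the loss.
Best response: produce nothing and absorb the $530 fixed cost.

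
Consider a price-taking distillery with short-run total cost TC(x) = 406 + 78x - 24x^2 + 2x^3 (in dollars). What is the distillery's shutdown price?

The firm shuts down when price falls below the minimum of average variable cost. AVC = VC/x = 78 - 24x + 2x^2.
At the minimum of AVC, MC = AVC. MC = 78 - 48x + 6x^2; setting MC = AVC gives 4x^2 - 24x = 0, so x = 6. min AVC = 6.
The firm shuts down for any P below $6.

$6 per unit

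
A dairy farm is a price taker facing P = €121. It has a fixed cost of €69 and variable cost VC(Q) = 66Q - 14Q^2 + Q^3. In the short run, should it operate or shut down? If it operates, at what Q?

Variable cost is VC = 66Q - 14Q^2 + Q^3, so AVC = VC/Q = 66 - 14Q + Q^2 and MC = dTC/dQ = 66 - 28Q + 3Q^2.
AVC hits its minimum where MC = AVC, at Q = 7, giving min AVC = 66 - 14·7 + 7^2 = €17.
Since P = €121 ≥ min AVC = €17, price covers variable cost and the firm should produce.
Solving P = MC: -55 - 28Q + 3Q^2 = 0 ⇒ Q = -5/3 or 11. On the upward-sloping branch, Q* = 11.
Check: AVC at Q = 11 is €33 ≤ P, so revenue covers variable cost.
Profit = P·Q − TC = 121·11 − 432 = €899.

Produce at Q = 11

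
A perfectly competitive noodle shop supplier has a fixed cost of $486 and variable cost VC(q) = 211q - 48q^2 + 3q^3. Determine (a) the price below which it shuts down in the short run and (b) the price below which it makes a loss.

Shutdown price = min AVC. AVC = 211 - 48q + 3q^2, with vertex at q = 8 and minimum $19.
ATC = 486/q + 211 - 48q + 3q^2. Setting dATC/dq = −486/q^2 − 48 + 6q = 0 gives q = 9 (since 6·9^3 − 48·9^2 = 486).
min ATC = 486/9 + 211 − 48·9 + 3·9^2 = $76. That is the break-even price.
Between these two prices the firm operates at a loss; above $76 it earns a profit.

Shutdown price = $19; break-even price = $76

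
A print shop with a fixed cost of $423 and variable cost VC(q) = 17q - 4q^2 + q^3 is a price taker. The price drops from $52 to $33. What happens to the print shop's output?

MC = 17 - 8q + 3q^2; the shutdown threshold is min AVC = $13 (at q = 2).
At P = $52 ≥ min AVC, set P = MC on the rising branch: q = 5.
At P = $33 ≥ min AVC, set P = MC: q = 4. The firm stays open but cuts output.

Output falls from 5 to 4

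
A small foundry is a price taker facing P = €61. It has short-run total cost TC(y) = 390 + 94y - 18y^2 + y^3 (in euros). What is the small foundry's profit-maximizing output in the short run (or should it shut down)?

Variable cost is VC = 94y - 18y^2 + y^3, so AVC = VC/y = 94 - 18y + y^2 and MC = dTC/dy = 94 - 36y + 3y^2.
AVC hits its minimum where MC = AVC, at y = 9, giving min AVC = 94 - 18·9 + 9^2 = €13.
Because €61 ≥ €13, revenue can cover variable cost; the firm operates.
Solving P = MC: 33 - 36y + 3y^2 = 0 ⇒ y = 1 or 11. On the upward-sloping branch, y* = 11.
Check: AVC at y = 11 is €17 ≤ P, so revenue covers variable cost.
Profit = P·y − TC = 61·11 − 577 = €94.

Produce at y = 11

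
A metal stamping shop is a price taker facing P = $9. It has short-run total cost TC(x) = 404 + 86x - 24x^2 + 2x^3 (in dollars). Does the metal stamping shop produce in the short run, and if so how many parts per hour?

Shut down

From TC, MC = TC'(x) = 86 - 48x + 6x^2 and AVC = VC/x = 86 - 24x + 2x^2.
AVC is minimized where dAVC/dx = -24 + 4x = 0, at x = 6; min AVC = 86 - 24·6 + 2·6^2 = $14.
With P < min AVC ($9 < $14), every unit sold adds to the loss.
The firm minimizes its loss by shutting down and losing only its fixed cost of $404.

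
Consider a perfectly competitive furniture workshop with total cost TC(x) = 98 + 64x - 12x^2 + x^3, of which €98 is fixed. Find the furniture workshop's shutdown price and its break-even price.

Shutdown price = €28; break-even price = €43

Shutdown price = min AVC. AVC = 64 - 12x + x^2, with vertex at x = 6 and minimum €28.
ATC = 98/x + 64 - 12x + x^2. Setting dATC/dx = −98/x^2 − 12 + 2x = 0 gives x = 7 (since 2·7^3 − 12·7^2 = 98).
min ATC = 98/7 + 64 − 12·7 + 7^2 = €43. That is the break-even price.
Between these two prices the firm operates at a loss; above €43 it earns a profit.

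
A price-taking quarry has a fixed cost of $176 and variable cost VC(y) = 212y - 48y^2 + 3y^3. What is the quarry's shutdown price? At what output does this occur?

$20 per unit, at y = 8

Short-run supply begins at min AVC. From VC = 212y - 48y^2 + 3y^3, AVC = 212 - 48y + 3y^2.
dAVC/dy = -48 + 6y = 0 gives y = 8. min AVC = 212 - 48·8 + 3·8^2 = 20.
For P < $20 the firm produces nothing.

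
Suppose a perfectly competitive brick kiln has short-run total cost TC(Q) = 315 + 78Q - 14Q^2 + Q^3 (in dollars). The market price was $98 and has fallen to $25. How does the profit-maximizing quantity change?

MC = 78 - 28Q + 3Q^2; the shutdown threshold is min AVC = $29 (at Q = 7).
With P = $98 above the shutdown price, P = MC gives Q = 10.
At P = $25 < min AVC = $29, price no longer covers variable cost at any output, so the firm shuts down: Q = 0.

Output falls from 10 to 0 (the firm shuts down)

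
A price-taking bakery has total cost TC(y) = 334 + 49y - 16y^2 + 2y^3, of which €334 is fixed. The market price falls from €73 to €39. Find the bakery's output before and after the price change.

MC = 49 - 32y + 6y^2; the shutdown threshold is min AVC = €17 (at y = 4).
At P = €73 ≥ min AVC, set P = MC on the rising branch: y = 6.
At P = €39 ≥ min AVC, set P = MC: y = 5. The firm stays open but cuts output.

Output falls from 6 to 5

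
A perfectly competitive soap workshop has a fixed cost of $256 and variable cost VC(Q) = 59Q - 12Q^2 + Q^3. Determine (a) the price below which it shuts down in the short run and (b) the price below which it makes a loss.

Shutdown price = $23; break-even price = $59

Shutdown price = min AVC. AVC = 59 - 12Q + Q^2, with vertex at Q = 6 and minimum $23.
ATC = 256/Q + 59 - 12Q + Q^2. Setting dATC/dQ = −256/Q^2 − 12 + 2Q = 0 gives Q = 8 (since 2·8^3 − 12·8^2 = 256).
min ATC = 256/8 + 59 − 12·8 + 8^2 = $59. That is the break-even price.
For $23 ≤ P < $59 the firm produces at a loss; below $23 it shuts down.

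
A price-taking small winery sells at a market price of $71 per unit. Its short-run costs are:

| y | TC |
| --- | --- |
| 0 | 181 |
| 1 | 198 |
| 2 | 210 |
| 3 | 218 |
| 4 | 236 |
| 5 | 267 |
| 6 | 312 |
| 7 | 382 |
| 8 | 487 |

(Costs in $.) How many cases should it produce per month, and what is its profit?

y = 7; profit = $115

Compute π = P·y − TC at each output: y=0: -181; y=1: -127; y=2: -68; y=3: -5; y=4: 48; y=5: 88; y=6: 114; y=7: 115; y=8: 81.
Profit is maximized at y = 7. AVC there is 201/7 = $28.71 ≤ P, so producing beats shutting down (which would give -$181).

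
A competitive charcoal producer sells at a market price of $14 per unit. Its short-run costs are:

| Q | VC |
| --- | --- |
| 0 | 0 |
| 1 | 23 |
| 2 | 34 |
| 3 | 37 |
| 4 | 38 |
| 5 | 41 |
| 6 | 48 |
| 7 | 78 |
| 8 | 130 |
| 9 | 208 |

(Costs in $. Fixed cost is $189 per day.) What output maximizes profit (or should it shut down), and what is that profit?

Q = 6; profit = -$153

Tabulate TR − TC: Q=0: -189; Q=1: -198; Q=2: -195; Q=3: -184; Q=4: -171; Q=5: -160; Q=6: -153; Q=7: -169; Q=8: -207; Q=9: -271.
Profit is maximized at Q = 6. AVC there is 48/6 = $8 ≤ P, so producing beats shutting down (which would give -$189).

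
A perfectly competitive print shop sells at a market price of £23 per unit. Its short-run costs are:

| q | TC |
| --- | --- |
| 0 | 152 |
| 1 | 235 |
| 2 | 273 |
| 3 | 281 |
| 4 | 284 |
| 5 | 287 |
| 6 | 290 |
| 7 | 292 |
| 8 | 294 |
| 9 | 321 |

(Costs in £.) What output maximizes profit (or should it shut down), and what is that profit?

Profit at each row (π = 23q − TC): q=0: -152; q=1: -212; q=2: -227; q=3: -212; q=4: -192; q=5: -172; q=6: -152; q=7: -131; q=8: -110; q=9: -114.
Profit is maximized at q = 8. AVC there is 142/8 = £17.75 ≤ P, so producing beats shutting down (which would give -£152).

q = 8; profit = -£110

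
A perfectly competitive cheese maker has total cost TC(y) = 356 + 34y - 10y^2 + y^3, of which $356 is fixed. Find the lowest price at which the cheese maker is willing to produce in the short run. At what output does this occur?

$9 per unit, at y = 5

Short-run supply begins at min AVC. From VC = 34y - 10y^2 + y^3, AVC = 34 - 10y + y^2.
dAVC/dy = -10 + 2y = 0 gives y = 5. min AVC = 34 - 10·5 + 5^2 = 9.
For P < $9 the firm produces nothing.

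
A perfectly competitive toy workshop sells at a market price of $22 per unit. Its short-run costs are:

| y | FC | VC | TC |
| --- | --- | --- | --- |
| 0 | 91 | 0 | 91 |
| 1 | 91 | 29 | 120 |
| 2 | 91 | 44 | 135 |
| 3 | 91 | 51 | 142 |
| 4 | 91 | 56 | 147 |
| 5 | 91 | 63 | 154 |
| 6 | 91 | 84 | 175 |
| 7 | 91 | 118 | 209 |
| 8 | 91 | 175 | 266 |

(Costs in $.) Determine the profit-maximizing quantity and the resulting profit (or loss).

y = 6; profit = -$43

Compute π = P·y − TC at each output: y=0: -91; y=1: -98; y=2: -91; y=3: -76; y=4: -59; y=5: -44; y=6: -43; y=7: -55; y=8: -90.
Profit is maximized at y = 6. AVC there is 84/6 = $14 ≤ P, so producing beats shutting down (which would give -$91).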